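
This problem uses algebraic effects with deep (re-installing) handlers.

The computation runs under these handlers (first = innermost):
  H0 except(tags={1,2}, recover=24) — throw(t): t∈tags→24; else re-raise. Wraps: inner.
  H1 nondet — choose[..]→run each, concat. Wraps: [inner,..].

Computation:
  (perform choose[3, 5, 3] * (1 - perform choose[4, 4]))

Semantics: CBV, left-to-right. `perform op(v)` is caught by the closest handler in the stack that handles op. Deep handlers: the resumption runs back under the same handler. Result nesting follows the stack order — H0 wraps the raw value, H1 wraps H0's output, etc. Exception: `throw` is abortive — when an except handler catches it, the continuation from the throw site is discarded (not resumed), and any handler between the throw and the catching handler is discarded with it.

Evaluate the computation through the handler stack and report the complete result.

Answer: [-9, -9, -15, -15, -9, -9]

Step-by-step:
choose[3, 5, 3] @ H1
  branch[0] choose=3:
    choose[4, 4] @ H1
      branch[0] choose=4:
        H0 returns -9
        H1 returns [-9]
      branch[1] choose=4:
        H0 returns -9
        H1 returns [-9]
  branch[1] choose=5:
    choose[4, 4] @ H1
      branch[0] choose=4:
        H0 returns -15
        H1 returns [-15]
      branch[1] choose=4:
        H0 returns -15
        H1 returns [-15]
  branch[2] choose=3:
    choose[4, 4] @ H1
      branch[0] choose=4:
        H0 returns -9
        H1 returns [-9]
      branch[1] choose=4:
        H0 returns -9
        H1 returns [-9]
= [-9, -9, -15, -15, -9, -9]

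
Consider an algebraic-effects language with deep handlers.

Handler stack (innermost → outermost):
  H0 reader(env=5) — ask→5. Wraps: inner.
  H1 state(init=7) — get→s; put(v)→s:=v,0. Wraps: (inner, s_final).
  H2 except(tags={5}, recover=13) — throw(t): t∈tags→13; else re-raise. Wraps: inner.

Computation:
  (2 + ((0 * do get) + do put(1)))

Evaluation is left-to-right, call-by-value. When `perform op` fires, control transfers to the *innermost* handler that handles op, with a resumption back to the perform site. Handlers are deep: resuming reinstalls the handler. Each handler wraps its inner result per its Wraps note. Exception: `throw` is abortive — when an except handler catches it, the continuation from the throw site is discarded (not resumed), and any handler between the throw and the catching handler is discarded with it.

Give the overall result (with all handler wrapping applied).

Answer: (2, 1)

Step-by-step:
get @ H1 ⇒ 7
put(1) @ H1 ⇒ s:=1
H0 returns 2
H1 returns (2, 1)
H2 returns (2, 1)
= (2, 1)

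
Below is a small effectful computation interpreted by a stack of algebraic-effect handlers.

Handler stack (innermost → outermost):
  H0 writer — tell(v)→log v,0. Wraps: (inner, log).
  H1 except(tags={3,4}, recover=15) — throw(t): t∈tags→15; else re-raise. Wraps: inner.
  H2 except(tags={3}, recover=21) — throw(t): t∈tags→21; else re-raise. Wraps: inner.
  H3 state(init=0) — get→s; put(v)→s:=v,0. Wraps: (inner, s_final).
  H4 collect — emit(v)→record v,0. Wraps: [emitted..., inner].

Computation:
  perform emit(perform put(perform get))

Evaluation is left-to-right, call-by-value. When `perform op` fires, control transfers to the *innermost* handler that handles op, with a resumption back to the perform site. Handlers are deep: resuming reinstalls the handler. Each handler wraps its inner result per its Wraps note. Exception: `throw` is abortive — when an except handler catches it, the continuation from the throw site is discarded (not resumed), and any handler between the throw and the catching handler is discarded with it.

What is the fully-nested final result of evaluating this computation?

Working:
get @ H3 ⇒ 0
put(0) @ H3 ⇒ s:=0
emit(0) @ H4 ⇒ out+=0
H0 returns (0, ())
H1 returns (0, ())
H2 returns (0, ())
H3 returns ((0, ()), 0)
H4 returns [0, ((0, ()), 0)]
= [0, ((0, ()), 0)]

Answer: [0, ((0, ()), 0)]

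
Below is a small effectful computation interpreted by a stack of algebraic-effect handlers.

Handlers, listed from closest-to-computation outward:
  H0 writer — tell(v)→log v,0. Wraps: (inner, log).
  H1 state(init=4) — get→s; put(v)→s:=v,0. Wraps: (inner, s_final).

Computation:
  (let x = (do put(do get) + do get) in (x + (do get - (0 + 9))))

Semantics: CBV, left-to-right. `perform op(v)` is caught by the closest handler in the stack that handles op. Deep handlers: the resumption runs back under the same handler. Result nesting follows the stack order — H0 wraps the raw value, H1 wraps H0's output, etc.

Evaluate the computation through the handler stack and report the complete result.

Answer: ((-1, ()), 4)

Step-by-step:
get @ H1 ⇒ 4
put(4) @ H1 ⇒ s:=4
get @ H1 ⇒ 4
get @ H1 ⇒ 4
H0 returns (-1, ())
H1 returns ((-1, ()), 4)
= ((-1, ()), 4)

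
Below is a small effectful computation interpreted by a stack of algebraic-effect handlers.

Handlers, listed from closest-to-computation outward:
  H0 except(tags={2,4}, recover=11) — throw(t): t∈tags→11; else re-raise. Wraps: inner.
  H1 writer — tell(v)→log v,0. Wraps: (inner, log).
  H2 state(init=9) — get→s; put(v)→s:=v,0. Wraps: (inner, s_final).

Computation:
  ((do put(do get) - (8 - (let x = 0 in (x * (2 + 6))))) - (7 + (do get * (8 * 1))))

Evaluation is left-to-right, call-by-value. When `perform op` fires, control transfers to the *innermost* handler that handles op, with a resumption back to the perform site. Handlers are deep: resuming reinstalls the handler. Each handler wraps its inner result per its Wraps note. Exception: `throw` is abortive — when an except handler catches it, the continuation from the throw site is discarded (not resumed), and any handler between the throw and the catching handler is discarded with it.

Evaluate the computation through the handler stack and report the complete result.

Answer: ((-87, ()), 9)

Working:
get @ H2 ⇒ 9
put(9) @ H2 ⇒ s:=9
get @ H2 ⇒ 9
H0 returns -87
H1 returns (-87, ())
H2 returns ((-87, ()), 9)
= ((-87, ()), 9)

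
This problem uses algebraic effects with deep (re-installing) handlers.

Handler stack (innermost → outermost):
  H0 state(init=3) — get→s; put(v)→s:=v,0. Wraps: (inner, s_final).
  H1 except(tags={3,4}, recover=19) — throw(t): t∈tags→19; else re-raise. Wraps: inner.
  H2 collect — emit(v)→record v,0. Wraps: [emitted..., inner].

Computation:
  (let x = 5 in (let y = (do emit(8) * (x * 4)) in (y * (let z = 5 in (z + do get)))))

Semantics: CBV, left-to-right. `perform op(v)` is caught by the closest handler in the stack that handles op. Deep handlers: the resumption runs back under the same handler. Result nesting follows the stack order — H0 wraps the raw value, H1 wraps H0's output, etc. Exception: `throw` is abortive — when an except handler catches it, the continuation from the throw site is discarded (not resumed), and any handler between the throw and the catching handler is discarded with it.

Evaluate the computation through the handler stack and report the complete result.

Evaluation trace:
emit(8) @ H2 ⇒ out+=8
get @ H0 ⇒ 3
H0 returns (0, 3)
H1 returns (0, 3)
H2 returns [8, (0, 3)]
= [8, (0, 3)]

Answer: [8, (0, 3)]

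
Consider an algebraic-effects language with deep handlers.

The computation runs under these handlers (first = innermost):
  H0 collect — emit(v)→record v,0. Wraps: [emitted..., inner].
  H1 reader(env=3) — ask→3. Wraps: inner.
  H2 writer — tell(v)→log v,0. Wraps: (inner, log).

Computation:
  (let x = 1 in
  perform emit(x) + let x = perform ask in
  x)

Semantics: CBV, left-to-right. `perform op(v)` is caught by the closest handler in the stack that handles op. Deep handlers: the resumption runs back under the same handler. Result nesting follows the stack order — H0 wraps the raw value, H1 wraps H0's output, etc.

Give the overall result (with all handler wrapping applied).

Answer: ([1, 3], ())

Evaluation trace:
emit(1) @ H0 ⇒ out+=1
ask @ H1 ⇒ 3
H0 returns [1, 3]
H1 returns [1, 3]
H2 returns ([1, 3], ())
= ([1, 3], ())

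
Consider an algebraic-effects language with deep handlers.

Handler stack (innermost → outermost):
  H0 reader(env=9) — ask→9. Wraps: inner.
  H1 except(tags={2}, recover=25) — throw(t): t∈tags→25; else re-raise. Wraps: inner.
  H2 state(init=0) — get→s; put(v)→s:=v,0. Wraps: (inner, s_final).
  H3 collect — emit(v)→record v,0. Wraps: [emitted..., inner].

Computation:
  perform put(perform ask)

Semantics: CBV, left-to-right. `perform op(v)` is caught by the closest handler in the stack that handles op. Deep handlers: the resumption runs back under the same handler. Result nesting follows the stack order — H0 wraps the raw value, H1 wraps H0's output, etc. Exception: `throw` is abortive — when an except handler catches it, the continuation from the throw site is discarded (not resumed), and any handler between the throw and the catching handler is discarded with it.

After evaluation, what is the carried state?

Evaluation trace:
ask @ H0 ⇒ 9
put(9) @ H2 ⇒ s:=9
H0 returns 0
H1 returns 0
H2 returns (0, 9)
H3 returns [(0, 9)]
= [(0, 9)]

Answer: 9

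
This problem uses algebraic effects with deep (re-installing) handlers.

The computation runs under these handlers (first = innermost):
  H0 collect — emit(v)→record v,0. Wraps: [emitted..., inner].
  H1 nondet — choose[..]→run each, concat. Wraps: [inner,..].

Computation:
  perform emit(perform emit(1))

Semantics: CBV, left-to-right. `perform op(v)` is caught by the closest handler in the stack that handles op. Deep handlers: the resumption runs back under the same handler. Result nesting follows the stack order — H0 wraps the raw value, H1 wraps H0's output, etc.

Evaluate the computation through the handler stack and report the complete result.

Working:
emit(1) @ H0 ⇒ out+=1
emit(0) @ H0 ⇒ out+=0
H0 returns [1, 0, 0]
H1 returns [[1, 0, 0]]
= [[1, 0, 0]]

Answer: [[1, 0, 0]]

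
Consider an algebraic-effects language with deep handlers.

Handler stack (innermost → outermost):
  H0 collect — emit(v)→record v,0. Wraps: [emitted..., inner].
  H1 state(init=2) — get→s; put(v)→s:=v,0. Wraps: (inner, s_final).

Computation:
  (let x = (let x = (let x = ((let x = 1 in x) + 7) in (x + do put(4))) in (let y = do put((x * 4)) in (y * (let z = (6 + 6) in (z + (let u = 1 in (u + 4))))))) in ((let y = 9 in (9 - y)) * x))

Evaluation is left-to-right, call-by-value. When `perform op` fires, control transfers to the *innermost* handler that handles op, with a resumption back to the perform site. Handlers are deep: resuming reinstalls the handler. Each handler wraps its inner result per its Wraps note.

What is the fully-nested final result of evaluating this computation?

Working:
put(4) @ H1 ⇒ s:=4
put(32) @ H1 ⇒ s:=32
H0 returns [0]
H1 returns ([0], 32)
= ([0], 32)

Answer: ([0], 32)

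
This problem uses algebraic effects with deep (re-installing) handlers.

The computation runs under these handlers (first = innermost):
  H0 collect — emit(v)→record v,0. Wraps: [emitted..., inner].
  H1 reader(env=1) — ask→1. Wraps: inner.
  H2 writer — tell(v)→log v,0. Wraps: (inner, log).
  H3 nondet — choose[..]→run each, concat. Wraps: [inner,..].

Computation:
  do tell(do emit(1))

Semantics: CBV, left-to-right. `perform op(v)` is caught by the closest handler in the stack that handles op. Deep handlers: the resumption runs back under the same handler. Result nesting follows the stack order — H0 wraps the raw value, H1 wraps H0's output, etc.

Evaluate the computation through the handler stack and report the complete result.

Answer: [([1, 0], (0))]

Step-by-step:
emit(1) @ H0 ⇒ out+=1
tell(0) @ H2 ⇒ log+=0
H0 returns [1, 0]
H1 returns [1, 0]
H2 returns ([1, 0], (0))
H3 returns [([1, 0], (0))]
= [([1, 0], (0))]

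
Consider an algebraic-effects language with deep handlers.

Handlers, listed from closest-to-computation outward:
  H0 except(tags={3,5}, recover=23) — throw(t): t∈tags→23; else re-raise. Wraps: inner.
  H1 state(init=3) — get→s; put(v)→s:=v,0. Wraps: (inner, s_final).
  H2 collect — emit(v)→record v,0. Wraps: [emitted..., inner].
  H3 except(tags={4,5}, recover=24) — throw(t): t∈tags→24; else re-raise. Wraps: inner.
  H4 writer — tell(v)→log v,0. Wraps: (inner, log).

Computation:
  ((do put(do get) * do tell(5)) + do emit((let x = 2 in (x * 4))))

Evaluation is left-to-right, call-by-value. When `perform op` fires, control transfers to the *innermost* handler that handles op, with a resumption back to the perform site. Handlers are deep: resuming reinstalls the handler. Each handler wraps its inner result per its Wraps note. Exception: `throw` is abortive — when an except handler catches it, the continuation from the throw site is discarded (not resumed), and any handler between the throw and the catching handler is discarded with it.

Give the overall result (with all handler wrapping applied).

Step-by-step:
get @ H1 ⇒ 3
put(3) @ H1 ⇒ s:=3
tell(5) @ H4 ⇒ log+=5
emit(8) @ H2 ⇒ out+=8
H0 returns 0
H1 returns (0, 3)
H2 returns [8, (0, 3)]
H3 returns [8, (0, 3)]
H4 returns ([8, (0, 3)], (5))
= ([8, (0, 3)], (5))

Answer: ([8, (0, 3)], (5))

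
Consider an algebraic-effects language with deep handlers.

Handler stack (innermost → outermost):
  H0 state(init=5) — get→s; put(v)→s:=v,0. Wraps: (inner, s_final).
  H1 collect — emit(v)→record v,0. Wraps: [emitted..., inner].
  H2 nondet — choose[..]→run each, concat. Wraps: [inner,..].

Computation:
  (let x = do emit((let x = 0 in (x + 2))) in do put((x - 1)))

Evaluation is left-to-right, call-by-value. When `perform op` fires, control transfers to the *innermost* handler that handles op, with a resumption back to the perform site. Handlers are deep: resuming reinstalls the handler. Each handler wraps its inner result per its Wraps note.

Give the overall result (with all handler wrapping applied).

Working:
emit(2) @ H1 ⇒ out+=2
put(-1) @ H0 ⇒ s:=-1
H0 returns (0, -1)
H1 returns [2, (0, -1)]
H2 returns [[2, (0, -1)]]
= [[2, (0, -1)]]

Answer: [[2, (0, -1)]]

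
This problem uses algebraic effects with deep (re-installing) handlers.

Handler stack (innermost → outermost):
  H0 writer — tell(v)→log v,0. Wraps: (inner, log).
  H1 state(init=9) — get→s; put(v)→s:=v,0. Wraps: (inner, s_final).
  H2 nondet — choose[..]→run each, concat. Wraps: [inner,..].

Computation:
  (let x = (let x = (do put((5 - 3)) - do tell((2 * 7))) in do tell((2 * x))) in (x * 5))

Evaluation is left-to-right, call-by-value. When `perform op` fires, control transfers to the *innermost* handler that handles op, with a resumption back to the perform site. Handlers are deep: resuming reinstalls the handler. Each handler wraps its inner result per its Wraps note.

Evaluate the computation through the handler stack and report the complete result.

Step-by-step:
put(2) @ H1 ⇒ s:=2
tell(14) @ H0 ⇒ log+=14
tell(0) @ H0 ⇒ log+=0
H0 returns (0, (14, 0))
H1 returns ((0, (14, 0)), 2)
H2 returns [((0, (14, 0)), 2)]
= [((0, (14, 0)), 2)]

Answer: [((0, (14, 0)), 2)]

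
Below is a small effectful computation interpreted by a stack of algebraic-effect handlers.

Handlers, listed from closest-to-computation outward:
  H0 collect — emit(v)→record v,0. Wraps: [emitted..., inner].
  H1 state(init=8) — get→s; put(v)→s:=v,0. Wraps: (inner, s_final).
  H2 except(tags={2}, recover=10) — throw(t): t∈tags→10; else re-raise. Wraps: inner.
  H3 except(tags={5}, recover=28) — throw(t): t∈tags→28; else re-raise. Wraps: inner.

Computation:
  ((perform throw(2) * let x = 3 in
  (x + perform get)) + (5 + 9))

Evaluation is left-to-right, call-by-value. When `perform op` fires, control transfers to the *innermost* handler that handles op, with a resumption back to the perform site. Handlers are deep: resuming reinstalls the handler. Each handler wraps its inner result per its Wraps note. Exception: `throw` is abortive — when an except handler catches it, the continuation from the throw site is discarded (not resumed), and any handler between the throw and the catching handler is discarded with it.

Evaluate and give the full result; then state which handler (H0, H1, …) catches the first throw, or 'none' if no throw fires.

Answer: 10 ; first throw caught by: H2

Step-by-step:
throw(2) @ H2 caught ⇒ 10
H3 returns 10
= 10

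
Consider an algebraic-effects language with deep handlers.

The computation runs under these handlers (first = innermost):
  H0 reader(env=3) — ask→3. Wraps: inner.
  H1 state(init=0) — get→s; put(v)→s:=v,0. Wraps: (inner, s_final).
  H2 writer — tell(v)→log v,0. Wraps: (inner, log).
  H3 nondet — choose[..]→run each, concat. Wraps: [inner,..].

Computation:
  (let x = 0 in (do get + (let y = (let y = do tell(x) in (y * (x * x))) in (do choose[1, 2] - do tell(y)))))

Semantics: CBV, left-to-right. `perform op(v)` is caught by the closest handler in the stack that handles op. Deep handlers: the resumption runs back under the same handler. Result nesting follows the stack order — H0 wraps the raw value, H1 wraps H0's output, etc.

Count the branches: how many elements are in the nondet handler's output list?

Step-by-step:
get @ H1 ⇒ 0
tell(0) @ H2 ⇒ log+=0
choose[1, 2] @ H3
  branch[0] choose=1:
    tell(0) @ H2 ⇒ log+=0
    H0 returns 1
    H1 returns (1, 0)
    H2 returns ((1, 0), (0, 0))
    H3 returns [((1, 0), (0, 0))]
  branch[1] choose=2:
    tell(0) @ H2 ⇒ log+=0
    H0 returns 2
    H1 returns (2, 0)
    H2 returns ((2, 0), (0, 0))
    H3 returns [((2, 0), (0, 0))]
= [((1, 0), (0, 0)), ((2, 0), (0, 0))]

Answer: 2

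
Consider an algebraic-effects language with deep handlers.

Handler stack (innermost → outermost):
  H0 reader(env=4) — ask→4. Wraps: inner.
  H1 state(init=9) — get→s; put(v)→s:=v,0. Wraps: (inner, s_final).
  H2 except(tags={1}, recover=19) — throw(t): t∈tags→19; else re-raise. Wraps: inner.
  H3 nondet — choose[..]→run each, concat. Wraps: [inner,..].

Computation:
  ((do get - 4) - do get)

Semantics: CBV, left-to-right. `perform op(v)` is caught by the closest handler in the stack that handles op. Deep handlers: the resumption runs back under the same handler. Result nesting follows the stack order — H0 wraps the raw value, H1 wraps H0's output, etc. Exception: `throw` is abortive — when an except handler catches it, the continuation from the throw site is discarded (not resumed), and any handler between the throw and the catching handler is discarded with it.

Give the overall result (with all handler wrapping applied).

Answer: [(-4, 9)]

Evaluation trace:
get @ H1 ⇒ 9
get @ H1 ⇒ 9
H0 returns -4
H1 returns (-4, 9)
H2 returns (-4, 9)
H3 returns [(-4, 9)]
= [(-4, 9)]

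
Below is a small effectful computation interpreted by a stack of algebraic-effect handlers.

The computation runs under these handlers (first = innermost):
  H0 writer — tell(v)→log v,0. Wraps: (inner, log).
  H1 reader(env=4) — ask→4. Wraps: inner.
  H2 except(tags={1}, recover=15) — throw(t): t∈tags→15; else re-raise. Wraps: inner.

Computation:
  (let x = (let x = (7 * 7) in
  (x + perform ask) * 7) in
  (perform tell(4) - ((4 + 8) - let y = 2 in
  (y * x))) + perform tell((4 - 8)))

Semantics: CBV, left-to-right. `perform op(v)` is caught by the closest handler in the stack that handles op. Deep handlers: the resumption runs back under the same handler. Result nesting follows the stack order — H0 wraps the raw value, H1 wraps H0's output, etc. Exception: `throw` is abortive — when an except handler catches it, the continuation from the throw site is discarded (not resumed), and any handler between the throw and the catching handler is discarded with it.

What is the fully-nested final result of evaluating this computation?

Answer: (730, (4, -4))

Step-by-step:
ask @ H1 ⇒ 4
tell(4) @ H0 ⇒ log+=4
tell(-4) @ H0 ⇒ log+=-4
H0 returns (730, (4, -4))
H1 returns (730, (4, -4))
H2 returns (730, (4, -4))
= (730, (4, -4))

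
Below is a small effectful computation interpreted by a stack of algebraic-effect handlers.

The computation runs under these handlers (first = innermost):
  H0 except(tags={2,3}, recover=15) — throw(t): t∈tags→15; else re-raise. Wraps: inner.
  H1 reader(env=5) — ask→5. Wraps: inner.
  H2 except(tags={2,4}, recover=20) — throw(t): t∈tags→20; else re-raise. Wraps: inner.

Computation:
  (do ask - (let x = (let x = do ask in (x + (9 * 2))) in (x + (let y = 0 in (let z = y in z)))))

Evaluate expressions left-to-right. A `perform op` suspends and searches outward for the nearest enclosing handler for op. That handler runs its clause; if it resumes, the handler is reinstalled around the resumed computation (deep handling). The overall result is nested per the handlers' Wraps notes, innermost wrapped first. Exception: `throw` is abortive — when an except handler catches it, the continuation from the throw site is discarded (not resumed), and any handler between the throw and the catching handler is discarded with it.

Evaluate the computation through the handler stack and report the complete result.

Step-by-step:
ask @ H1 ⇒ 5
ask @ H1 ⇒ 5
H0 returns -18
H1 returns -18
H2 returns -18
= -18

Answer: -18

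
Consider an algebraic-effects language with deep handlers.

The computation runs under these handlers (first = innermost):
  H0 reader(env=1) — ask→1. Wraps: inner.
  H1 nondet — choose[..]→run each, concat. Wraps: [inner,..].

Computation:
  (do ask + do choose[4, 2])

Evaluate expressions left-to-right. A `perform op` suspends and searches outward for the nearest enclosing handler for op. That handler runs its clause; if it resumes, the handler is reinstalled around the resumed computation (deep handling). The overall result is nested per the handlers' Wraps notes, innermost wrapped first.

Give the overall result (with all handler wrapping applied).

Answer: [5, 3]

Step-by-step:
ask @ H0 ⇒ 1
choose[4, 2] @ H1
  branch[0] choose=4:
    H0 returns 5
    H1 returns [5]
  branch[1] choose=2:
    H0 returns 3
    H1 returns [3]
= [5, 3]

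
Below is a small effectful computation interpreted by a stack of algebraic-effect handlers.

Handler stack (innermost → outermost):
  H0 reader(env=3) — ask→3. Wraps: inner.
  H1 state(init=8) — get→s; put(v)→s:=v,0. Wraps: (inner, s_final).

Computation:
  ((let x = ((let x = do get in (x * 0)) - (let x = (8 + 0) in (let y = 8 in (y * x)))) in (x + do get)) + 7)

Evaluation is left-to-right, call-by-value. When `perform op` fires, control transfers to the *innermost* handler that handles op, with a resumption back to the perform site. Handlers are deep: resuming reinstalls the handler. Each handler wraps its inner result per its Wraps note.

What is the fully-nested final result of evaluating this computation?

Working:
get @ H1 ⇒ 8
get @ H1 ⇒ 8
H0 returns -49
H1 returns (-49, 8)
= (-49, 8)

Answer: (-49, 8)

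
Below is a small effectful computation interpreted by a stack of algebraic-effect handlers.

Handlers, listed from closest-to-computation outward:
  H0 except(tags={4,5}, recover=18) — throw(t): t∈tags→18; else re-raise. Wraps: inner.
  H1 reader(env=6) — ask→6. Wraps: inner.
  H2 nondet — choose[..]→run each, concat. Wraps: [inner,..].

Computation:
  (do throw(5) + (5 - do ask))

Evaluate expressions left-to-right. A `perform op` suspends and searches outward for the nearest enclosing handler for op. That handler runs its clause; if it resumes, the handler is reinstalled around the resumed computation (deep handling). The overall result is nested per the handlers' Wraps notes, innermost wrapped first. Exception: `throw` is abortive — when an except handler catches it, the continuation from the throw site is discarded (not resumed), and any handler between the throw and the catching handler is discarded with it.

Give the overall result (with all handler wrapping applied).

Answer: [18]

Evaluation trace:
throw(5) @ H0 caught ⇒ 18
H1 returns 18
H2 returns [18]
= [18]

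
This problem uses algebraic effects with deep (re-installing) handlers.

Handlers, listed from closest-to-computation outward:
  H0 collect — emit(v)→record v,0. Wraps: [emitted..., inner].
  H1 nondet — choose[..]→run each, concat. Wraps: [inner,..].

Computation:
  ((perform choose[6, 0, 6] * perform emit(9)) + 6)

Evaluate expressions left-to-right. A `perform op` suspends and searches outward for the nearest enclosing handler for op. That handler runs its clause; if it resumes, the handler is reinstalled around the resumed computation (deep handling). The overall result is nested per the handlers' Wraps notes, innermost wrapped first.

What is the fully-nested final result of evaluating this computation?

Evaluation trace:
choose[6, 0, 6] @ H1
  branch[0] choose=6:
    emit(9) @ H0 ⇒ out+=9
    H0 returns [9, 6]
    H1 returns [[9, 6]]
  branch[1] choose=0:
    emit(9) @ H0 ⇒ out+=9
    H0 returns [9, 6]
    H1 returns [[9, 6]]
  branch[2] choose=6:
    emit(9) @ H0 ⇒ out+=9
    H0 returns [9, 6]
    H1 returns [[9, 6]]
= [[9, 6], [9, 6], [9, 6]]

Answer: [[9, 6], [9, 6], [9, 6]]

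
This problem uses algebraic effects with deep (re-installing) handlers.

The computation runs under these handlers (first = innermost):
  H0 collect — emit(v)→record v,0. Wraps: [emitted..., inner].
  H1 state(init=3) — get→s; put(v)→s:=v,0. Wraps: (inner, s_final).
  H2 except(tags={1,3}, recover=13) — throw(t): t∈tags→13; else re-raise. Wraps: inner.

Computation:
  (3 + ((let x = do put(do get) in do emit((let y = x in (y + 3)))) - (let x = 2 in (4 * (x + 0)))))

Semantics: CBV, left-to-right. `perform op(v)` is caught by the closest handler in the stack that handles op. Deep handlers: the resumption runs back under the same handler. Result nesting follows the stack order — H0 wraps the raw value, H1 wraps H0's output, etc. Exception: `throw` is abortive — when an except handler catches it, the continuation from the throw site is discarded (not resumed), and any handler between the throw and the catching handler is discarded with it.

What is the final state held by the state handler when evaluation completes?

Answer: 3

Evaluation trace:
get @ H1 ⇒ 3
put(3) @ H1 ⇒ s:=3
emit(3) @ H0 ⇒ out+=3
H0 returns [3, -5]
H1 returns ([3, -5], 3)
H2 returns ([3, -5], 3)
= ([3, -5], 3)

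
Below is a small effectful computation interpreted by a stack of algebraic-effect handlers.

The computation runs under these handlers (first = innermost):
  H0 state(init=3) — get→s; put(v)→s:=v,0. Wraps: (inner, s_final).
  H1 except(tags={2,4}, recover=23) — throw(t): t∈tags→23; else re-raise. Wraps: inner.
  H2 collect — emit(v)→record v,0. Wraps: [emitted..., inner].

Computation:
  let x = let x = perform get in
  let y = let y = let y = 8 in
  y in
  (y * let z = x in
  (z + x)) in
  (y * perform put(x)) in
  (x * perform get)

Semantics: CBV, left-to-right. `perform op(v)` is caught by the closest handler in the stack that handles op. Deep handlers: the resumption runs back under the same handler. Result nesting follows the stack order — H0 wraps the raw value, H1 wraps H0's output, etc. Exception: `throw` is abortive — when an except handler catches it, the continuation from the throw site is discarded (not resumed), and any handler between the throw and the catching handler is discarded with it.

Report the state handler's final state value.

Answer: 3

Evaluation trace:
get @ H0 ⇒ 3
put(3) @ H0 ⇒ s:=3
get @ H0 ⇒ 3
H0 returns (0, 3)
H1 returns (0, 3)
H2 returns [(0, 3)]
= [(0, 3)]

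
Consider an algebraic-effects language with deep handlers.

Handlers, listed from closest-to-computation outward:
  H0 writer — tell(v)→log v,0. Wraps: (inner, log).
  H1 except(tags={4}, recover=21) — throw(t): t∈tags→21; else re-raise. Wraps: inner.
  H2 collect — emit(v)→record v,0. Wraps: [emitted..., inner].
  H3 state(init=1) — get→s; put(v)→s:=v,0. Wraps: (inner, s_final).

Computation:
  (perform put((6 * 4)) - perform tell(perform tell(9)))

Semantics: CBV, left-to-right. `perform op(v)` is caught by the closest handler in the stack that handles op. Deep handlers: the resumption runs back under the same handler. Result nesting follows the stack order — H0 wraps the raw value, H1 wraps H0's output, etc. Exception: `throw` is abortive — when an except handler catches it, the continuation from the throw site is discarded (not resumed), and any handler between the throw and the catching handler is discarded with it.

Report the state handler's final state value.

Answer: 24

Working:
put(24) @ H3 ⇒ s:=24
tell(9) @ H0 ⇒ log+=9
tell(0) @ H0 ⇒ log+=0
H0 returns (0, (9, 0))
H1 returns (0, (9, 0))
H2 returns [(0, (9, 0))]
H3 returns ([(0, (9, 0))], 24)
= ([(0, (9, 0))], 24)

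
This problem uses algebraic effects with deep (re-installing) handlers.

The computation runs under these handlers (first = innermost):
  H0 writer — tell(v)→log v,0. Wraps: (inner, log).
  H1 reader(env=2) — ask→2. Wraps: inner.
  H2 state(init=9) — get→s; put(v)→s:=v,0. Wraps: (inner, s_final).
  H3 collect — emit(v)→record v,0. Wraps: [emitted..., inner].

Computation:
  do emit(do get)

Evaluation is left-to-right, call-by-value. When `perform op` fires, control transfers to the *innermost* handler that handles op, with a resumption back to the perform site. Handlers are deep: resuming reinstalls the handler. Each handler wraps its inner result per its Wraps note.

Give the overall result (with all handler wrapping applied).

Evaluation trace:
get @ H2 ⇒ 9
emit(9) @ H3 ⇒ out+=9
H0 returns (0, ())
H1 returns (0, ())
H2 returns ((0, ()), 9)
H3 returns [9, ((0, ()), 9)]
= [9, ((0, ()), 9)]

Answer: [9, ((0, ()), 9)]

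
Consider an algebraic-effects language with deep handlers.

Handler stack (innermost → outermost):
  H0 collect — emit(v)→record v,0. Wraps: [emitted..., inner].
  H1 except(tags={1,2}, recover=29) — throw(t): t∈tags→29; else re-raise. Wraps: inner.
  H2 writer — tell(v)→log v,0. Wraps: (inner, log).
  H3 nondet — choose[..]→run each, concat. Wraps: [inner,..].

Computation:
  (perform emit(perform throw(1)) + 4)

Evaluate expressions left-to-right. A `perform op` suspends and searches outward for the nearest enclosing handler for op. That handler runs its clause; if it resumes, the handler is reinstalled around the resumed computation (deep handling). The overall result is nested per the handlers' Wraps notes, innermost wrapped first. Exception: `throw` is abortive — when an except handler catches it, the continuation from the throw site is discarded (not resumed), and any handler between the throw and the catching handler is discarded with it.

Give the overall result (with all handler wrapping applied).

Step-by-step:
throw(1) @ H1 caught ⇒ 29
H2 returns (29, ())
H3 returns [(29, ())]
= [(29, ())]

Answer: [(29, ())]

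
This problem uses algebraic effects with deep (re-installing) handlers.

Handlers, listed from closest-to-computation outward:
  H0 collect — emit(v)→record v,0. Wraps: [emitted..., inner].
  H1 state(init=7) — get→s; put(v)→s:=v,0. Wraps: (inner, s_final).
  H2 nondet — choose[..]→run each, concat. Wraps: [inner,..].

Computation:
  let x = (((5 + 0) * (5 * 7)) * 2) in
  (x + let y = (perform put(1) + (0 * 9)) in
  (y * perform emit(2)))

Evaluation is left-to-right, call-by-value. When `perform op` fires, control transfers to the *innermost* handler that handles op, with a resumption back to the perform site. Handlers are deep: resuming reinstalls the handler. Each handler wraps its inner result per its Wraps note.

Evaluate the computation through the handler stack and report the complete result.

Answer: [([2, 350], 1)]

Evaluation trace:
put(1) @ H1 ⇒ s:=1
emit(2) @ H0 ⇒ out+=2
H0 returns [2, 350]
H1 returns ([2, 350], 1)
H2 returns [([2, 350], 1)]
= [([2, 350], 1)]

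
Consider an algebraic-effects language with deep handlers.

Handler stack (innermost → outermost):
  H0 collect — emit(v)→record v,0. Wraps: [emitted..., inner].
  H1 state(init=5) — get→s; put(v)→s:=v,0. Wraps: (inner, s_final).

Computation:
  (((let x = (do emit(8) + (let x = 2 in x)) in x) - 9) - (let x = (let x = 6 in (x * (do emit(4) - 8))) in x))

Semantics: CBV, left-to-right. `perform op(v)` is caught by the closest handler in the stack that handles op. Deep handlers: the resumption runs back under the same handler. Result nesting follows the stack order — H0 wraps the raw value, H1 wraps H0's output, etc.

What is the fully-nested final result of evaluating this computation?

Answer: ([8, 4, 41], 5)

Step-by-step:
emit(8) @ H0 ⇒ out+=8
emit(4) @ H0 ⇒ out+=4
H0 returns [8, 4, 41]
H1 returns ([8, 4, 41], 5)
= ([8, 4, 41], 5)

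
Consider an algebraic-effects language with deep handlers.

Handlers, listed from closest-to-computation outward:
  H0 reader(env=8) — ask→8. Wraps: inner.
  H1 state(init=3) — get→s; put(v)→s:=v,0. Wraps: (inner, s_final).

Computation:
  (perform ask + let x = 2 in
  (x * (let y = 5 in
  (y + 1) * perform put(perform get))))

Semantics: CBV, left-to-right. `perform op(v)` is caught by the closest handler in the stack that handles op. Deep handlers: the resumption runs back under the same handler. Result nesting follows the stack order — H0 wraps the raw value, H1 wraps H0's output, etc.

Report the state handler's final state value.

Evaluation trace:
ask @ H0 ⇒ 8
get @ H1 ⇒ 3
put(3) @ H1 ⇒ s:=3
H0 returns 8
H1 returns (8, 3)
= (8, 3)

Answer: 3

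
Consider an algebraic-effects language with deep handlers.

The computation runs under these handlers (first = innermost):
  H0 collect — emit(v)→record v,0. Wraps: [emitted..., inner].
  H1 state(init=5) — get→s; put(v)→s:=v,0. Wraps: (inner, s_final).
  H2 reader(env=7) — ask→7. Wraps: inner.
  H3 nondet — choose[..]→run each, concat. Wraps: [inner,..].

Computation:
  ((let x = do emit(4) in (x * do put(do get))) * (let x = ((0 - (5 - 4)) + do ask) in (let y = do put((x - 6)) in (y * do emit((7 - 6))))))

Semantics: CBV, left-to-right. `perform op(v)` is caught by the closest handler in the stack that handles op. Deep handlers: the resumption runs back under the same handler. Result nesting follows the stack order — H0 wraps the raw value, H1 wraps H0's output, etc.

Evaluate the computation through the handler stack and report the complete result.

Step-by-step:
emit(4) @ H0 ⇒ out+=4
get @ H1 ⇒ 5
put(5) @ H1 ⇒ s:=5
ask @ H2 ⇒ 7
put(0) @ H1 ⇒ s:=0
emit(1) @ H0 ⇒ out+=1
H0 returns [4, 1, 0]
H1 returns ([4, 1, 0], 0)
H2 returns ([4, 1, 0], 0)
H3 returns [([4, 1, 0], 0)]
= [([4, 1, 0], 0)]

Answer: [([4, 1, 0], 0)]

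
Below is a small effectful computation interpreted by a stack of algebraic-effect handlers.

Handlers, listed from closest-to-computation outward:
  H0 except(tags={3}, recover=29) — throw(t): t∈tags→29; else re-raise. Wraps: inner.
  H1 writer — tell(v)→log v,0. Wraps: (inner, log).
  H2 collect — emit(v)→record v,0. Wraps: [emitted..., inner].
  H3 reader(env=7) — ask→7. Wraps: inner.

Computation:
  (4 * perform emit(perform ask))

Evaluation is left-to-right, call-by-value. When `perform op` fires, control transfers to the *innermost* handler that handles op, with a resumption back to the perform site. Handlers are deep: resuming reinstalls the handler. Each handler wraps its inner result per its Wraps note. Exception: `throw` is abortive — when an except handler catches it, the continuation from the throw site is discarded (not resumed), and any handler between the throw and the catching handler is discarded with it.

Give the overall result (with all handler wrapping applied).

Working:
ask @ H3 ⇒ 7
emit(7) @ H2 ⇒ out+=7
H0 returns 0
H1 returns (0, ())
H2 returns [7, (0, ())]
H3 returns [7, (0, ())]
= [7, (0, ())]

Answer: [7, (0, ())]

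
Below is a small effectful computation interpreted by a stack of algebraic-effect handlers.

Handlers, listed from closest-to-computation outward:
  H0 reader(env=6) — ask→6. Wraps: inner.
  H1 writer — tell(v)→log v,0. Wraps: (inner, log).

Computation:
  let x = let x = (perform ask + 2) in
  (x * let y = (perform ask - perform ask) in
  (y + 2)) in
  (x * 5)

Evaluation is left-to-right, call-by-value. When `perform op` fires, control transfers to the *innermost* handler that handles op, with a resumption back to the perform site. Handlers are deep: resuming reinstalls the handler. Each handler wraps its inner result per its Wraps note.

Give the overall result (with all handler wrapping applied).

Working:
ask @ H0 ⇒ 6
ask @ H0 ⇒ 6
ask @ H0 ⇒ 6
H0 returns 80
H1 returns (80, ())
= (80, ())

Answer: (80, ())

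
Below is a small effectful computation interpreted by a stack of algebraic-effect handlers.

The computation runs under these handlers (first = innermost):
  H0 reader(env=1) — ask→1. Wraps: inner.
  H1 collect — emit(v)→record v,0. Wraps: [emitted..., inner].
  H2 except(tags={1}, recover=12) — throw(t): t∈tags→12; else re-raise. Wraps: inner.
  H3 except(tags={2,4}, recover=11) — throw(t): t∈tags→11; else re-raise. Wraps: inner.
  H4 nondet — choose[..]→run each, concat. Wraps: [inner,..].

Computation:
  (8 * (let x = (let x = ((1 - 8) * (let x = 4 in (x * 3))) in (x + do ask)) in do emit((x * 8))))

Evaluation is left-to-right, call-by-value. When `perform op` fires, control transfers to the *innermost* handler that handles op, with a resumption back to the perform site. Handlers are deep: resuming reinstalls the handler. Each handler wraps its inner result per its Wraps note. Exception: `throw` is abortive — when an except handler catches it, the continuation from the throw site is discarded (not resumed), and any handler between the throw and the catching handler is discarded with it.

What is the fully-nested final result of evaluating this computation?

Answer: [[-664, 0]]

Working:
ask @ H0 ⇒ 1
emit(-664) @ H1 ⇒ out+=-664
H0 returns 0
H1 returns [-664, 0]
H2 returns [-664, 0]
H3 returns [-664, 0]
H4 returns [[-664, 0]]
= [[-664, 0]]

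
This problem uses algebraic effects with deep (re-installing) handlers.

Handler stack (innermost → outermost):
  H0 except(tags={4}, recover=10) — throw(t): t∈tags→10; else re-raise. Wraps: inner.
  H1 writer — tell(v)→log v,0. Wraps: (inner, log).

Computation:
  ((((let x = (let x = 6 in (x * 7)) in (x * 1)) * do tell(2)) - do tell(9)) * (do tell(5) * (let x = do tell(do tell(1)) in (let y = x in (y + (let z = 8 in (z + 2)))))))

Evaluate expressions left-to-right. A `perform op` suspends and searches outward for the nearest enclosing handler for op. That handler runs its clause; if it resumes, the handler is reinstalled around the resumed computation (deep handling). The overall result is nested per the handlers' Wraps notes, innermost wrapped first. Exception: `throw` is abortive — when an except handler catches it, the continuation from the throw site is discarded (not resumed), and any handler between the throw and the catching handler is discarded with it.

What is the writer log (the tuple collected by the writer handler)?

Working:
tell(2) @ H1 ⇒ log+=2
tell(9) @ H1 ⇒ log+=9
tell(5) @ H1 ⇒ log+=5
tell(1) @ H1 ⇒ log+=1
tell(0) @ H1 ⇒ log+=0
H0 returns 0
H1 returns (0, (2, 9, 5, 1, 0))
= (0, (2, 9, 5, 1, 0))

Answer: (2, 9, 5, 1, 0)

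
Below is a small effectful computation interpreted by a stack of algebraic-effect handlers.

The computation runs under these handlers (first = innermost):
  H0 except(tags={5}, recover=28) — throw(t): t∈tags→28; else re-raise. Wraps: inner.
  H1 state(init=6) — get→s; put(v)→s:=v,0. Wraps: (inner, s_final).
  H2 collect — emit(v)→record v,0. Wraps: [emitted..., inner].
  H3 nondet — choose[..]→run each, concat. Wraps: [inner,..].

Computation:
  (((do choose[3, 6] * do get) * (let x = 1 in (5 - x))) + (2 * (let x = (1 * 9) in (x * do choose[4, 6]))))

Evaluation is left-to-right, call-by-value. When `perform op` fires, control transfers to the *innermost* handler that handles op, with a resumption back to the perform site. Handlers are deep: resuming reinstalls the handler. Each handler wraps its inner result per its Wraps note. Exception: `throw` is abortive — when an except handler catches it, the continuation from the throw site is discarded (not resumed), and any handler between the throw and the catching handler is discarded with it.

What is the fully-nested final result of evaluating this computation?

Evaluation trace:
choose[3, 6] @ H3
  branch[0] choose=3:
    get @ H1 ⇒ 6
    choose[4, 6] @ H3
      branch[0] choose=4:
        H0 returns 144
        H1 returns (144, 6)
        H2 returns [(144, 6)]
        H3 returns [[(144, 6)]]
      branch[1] choose=6:
        H0 returns 180
        H1 returns (180, 6)
        H2 returns [(180, 6)]
        H3 returns [[(180, 6)]]
  branch[1] choose=6:
    get @ H1 ⇒ 6
    choose[4, 6] @ H3
      branch[0] choose=4:
        H0 returns 216
        H1 returns (216, 6)
        H2 returns [(216, 6)]
        H3 returns [[(216, 6)]]
      branch[1] choose=6:
        H0 returns 252
        H1 returns (252, 6)
        H2 returns [(252, 6)]
        H3 returns [[(252, 6)]]
= [[(144, 6)], [(180, 6)], [(216, 6)], [(252, 6)]]

Answer: [[(144, 6)], [(180, 6)], [(216, 6)], [(252, 6)]]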